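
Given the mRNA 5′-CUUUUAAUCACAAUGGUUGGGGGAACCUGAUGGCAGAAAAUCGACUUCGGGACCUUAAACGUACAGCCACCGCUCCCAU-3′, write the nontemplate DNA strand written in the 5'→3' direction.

5'-CTTTTAATCACAATGGTTGGGGGAACCTGATGGCAGAAAATCGACTTCGGGACCTTAAACGTACAGCCACCGCTCCCAT-3'

The coding DNA strand has the same 5'→3' sequence as the mRNA with U replaced by T.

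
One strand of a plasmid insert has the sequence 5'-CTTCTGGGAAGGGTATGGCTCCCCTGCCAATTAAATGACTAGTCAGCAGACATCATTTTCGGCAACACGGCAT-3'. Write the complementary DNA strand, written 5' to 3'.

5'-ATGCCGTGTTGCCGAAAATGATGTCTGCTGACTAGTCATTTAATTGGCAGGGGAGCCATACCCTTCCCAGAAG-3'

The complement of CTTCTGGGAAGGGTATGGCTCCCCTGCCAATTAAATGACTAGTCAGCAGACATCATTTTCGGCAACACGGCAT is GAAGACCCTTCCCATACCGAGGGGACGGTTAATTTACTGATCAGTCGTCTGTAGTAAAAGCCGTTGTGCCGTA (A↔T, G↔C). DNA strands are antiparallel, so the complementary strand runs 3'→5'; reversing gives the 5'→3' form.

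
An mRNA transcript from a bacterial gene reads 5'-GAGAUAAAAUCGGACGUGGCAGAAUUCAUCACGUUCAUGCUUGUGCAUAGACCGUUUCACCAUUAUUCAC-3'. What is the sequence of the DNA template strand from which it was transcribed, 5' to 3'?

Replace U with T to get the coding DNA strand: GAGATAAAATCGGACGTGGCAGAATTCATCACGTTCATGCTTGTGCATAGACCGTTTCACCATTATTCAC. The template strand is its reverse complement (complement CTCTATTTTAGCCTGCACCGTCTTAAGTAGTGCAAGTACGAACACGTATCTGGCAAAGTGGTAATAAGTG, then reverse).

5'-GTGAATAATGGTGAAACGGTCTATGCACAAGCATGAACGTGATGAATTCTGCCACGTCCGATTTTATCTC-3'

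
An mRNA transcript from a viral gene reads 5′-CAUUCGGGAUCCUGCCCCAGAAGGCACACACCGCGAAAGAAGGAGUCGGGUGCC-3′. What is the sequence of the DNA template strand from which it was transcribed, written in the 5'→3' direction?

Replace U with T to get the coding DNA strand: CATTCGGGATCCTGCCCCAGAAGGCACACACCGCGAAAGAAGGAGTCGGGTGCC. The template strand is its reverse complement (complement GTAAGCCCTAGGACGGGGTCTTCCGTGTGTGGCGCTTTCTTCCTCAGCCCACGG, then reverse).

5'-GGCACCCGACTCCTTCTTTCGCGGTGTGTGCCTTCTGGGGCAGGATCCCGAATG-3'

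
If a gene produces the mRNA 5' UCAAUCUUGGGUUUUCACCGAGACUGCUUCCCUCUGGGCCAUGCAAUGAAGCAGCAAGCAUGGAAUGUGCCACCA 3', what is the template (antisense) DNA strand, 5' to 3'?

5′-TGGTGGCACATTCCATGCTTGCTGCTTCATTGCATGGCCCAGAGGGAAGCAGTCTCGGTGAAAACCCAAGATTGA-3′

Replace U with T to get the coding DNA strand: TCAATCTTGGGTTTTCACCGAGACTGCTTCCCTCTGGGCCATGCAATGAAGCAGCAAGCATGGAATGTGCCACCA. The template strand is its reverse complement (complement AGTTAGAACCCAAAAGTGGCTCTGACGAAGGGAGACCCGGTACGTTACTTCGTCGTTCGTACCTTACACGGTGGT, then reverse).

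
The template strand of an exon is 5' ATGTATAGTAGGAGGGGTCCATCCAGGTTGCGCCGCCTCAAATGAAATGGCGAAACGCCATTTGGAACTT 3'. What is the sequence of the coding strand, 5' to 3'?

5'-AAGTTCCAAATGGCGTTTCGCCATTTCATTTGAGGCGGCGCAACCTGGATGGACCCCTCCTACTATACAT-3'

The coding strand is complementary and antiparallel to the template: take the complement (A↔T, G↔C) and reverse.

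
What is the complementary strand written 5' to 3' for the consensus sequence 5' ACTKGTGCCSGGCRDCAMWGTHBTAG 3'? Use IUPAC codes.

5'-CTAVDACWKTGHYGCCSGGCACMAGT-3'

Standard pairs A↔T, G↔C; ambiguity codes pair R↔Y, M↔K, W↔W, S↔S, B↔V, D↔H. Complement (TGAMCACGGSCCGYHGTKWCADVATC), then reverse for 5'→3'.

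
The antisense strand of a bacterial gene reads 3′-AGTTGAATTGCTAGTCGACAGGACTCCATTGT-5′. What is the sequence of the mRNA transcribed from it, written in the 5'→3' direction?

5'-UCAACUUAACGAUCAGCUGUCCUGAGGUAACA-3'

Reading the template 3'→5' as shown, RNA polymerase pairs each base (A→U, T→A, G↔C) to build mRNA 5'→3' directly.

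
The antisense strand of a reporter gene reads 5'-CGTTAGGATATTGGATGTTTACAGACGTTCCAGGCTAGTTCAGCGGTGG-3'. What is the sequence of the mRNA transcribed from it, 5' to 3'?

RNA polymerase reads the template 3'→5' and synthesizes mRNA 5'→3' by base-pairing (A→U, T→A, G↔C). The complement of the template is GCAATCCTATAACCTACAAATGTCTGCAAGGTCCGATCAAGTCGCCACC; antiparallel, so 5'→3' the coding strand is CCACCGCTGAACTAGCCTGGAACGTCTGTAAACATCCAATATCCTAACG. Replace T with U for the mRNA.

5'-CCACCGCUGAACUAGCCUGGAACGUCUGUAAACAUCCAAUAUCCUAACG-3'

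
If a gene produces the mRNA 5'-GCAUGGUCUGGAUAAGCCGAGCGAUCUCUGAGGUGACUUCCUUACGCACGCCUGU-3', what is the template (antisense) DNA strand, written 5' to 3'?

Replace U with T to get the coding DNA strand: GCATGGTCTGGATAAGCCGAGCGATCTCTGAGGTGACTTCCTTACGCACGCCTGT. The template strand is its reverse complement (complement CGTACCAGACCTATTCGGCTCGCTAGAGACTCCACTGAAGGAATGCGTGCGGACA, then reverse).

5'-ACAGGCGTGCGTAAGGAAGTCACCTCAGAGATCGCTCGGCTTATCCAGACCATGC-3'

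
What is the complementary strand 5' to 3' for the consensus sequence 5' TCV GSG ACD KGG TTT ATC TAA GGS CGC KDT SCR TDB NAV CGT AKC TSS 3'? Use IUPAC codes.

5'-SSAGMTACGBTNVHAYGSAHMGCGSCCTTAGATAAACCMHGTCSCBGA-3'

Standard pairs A↔T, G↔C; ambiguity codes pair R↔Y, K↔M, S↔S, B↔V, D↔H, N↔N. Complement (AGBCSCTGHMCCAAATAGATTCCSGCGMHASGYAHVNTBGCATMGASS), then reverse for 5'→3'.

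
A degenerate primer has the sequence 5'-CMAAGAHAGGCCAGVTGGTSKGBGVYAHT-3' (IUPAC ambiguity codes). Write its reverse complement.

Standard pairs A↔T, G↔C; ambiguity codes pair Y↔R, M↔K, S↔S, B↔V, H↔D. Complement (GKTTCTDTCCGGTCBACCASMCVCBRTDA), then reverse for 5'→3'.

5'-ADTRBCVCMSACCABCTGGCCTDTCTTKG-3'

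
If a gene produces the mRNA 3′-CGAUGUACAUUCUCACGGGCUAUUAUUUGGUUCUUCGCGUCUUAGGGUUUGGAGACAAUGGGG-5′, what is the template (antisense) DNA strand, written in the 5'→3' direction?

5'-GCTACATGTAAGAGTGCCCGATAATAAACCAAGAAGCGCAGAATCCCAAACCTCTGTTACCCC-3'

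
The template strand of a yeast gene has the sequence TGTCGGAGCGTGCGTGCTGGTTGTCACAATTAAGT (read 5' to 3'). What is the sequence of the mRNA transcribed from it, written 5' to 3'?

RNA polymerase reads the template 3'→5' and synthesizes mRNA 5'→3' by base-pairing (A→U, T→A, G↔C). The complement of the template is ACAGCCTCGCACGCACGACCAACAGTGTTAATTCA; antiparallel, so 5'→3' the coding strand is ACTTAATTGTGACAACCAGCACGCACGCTCCGACA. Replace T with U for the mRNA.

5'-ACUUAAUUGUGACAACCAGCACGCACGCUCCGACA-3'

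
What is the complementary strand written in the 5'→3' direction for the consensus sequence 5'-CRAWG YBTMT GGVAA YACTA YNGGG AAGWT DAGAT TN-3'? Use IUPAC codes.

5'-NAATCTHAWCTTCCCNRTAGTRTTBCCAKAVRCWTYG-3'

Standard pairs A↔T, G↔C; ambiguity codes pair R↔Y, M↔K, W↔W, B↔V, D↔H, N↔N. Complement (GYTWCRVAKACCBTTRTGATRNCCCTTCWAHTCTAAN), then reverse for 5'→3'.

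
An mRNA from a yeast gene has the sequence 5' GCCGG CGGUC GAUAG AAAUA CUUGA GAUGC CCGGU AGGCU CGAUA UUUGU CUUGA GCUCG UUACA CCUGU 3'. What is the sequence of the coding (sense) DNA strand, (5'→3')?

The coding DNA strand has the same 5'→3' sequence as the mRNA with U replaced by T.

5'-GCCGGCGGTCGATAGAAATACTTGAGATGCCCGGTAGGCTCGATATTTGTCTTGAGCTCGTTACACCTGT-3'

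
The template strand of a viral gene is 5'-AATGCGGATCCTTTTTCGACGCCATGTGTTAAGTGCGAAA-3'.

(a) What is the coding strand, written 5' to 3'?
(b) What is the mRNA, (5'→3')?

(a) The coding strand is the reverse complement of the template: complement TTACGCCTAGGAAAAAGCTGCGGTACACAATTCACGCTTT, then reverse.
(b) mRNA has the coding-strand sequence with T→U.

(a) 5'-TTTCGCACTTAACACATGGCGTCGAAAAAGGATCCGCATT-3'
(b) 5'-UUUCGCACUUAACACAUGGCGUCGAAAAAGGAUCCGCAUU-3'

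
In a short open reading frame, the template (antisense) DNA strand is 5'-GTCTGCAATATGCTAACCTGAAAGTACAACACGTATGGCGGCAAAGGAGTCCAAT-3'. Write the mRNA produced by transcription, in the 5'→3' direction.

The mRNA has the sequence of the coding strand (reverse complement of the template) with T→U. Reverse complement of GTCTGCAATATGCTAACCTGAAAGTACAACACGTATGGCGGCAAAGGAGTCCAAT is ATTGGACTCCTTTGCCGCCATACGTGTTGTACTTTCAGGTTAGCATATTGCAGAC; then T→U.

5′-AUUGGACUCCUUUGCCGCCAUACGUGUUGUACUUUCAGGUUAGCAUAUUGCAGAC-3′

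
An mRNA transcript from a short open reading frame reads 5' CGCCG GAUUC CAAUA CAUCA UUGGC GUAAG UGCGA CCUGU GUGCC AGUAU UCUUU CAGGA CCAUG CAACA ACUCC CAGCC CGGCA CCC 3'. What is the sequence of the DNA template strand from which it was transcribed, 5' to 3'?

5'-GGGTGCCGGGCTGGGAGTTGTTGCATGGTCCTGAAAGAATACTGGCACACAGGTCGCACTTACGCCAATGATGTATTGGAATCCGGCG-3'

Replace U with T to get the coding DNA strand: CGCCGGATTCCAATACATCATTGGCGTAAGTGCGACCTGTGTGCCAGTATTCTTTCAGGACCATGCAACAACTCCCAGCCCGGCACCC. The template strand is its reverse complement (complement GCGGCCTAAGGTTATGTAGTAACCGCATTCACGCTGGACACACGGTCATAAGAAAGTCCTGGTACGTTGTTGAGGGTCGGGCCGTGGG, then reverse).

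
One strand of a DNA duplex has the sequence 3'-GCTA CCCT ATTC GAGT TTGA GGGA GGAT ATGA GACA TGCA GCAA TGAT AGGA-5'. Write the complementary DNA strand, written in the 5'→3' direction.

5′-CGATGGGATAAGCTCAAACTCCCTCCTATACTCTGTACGTCGTTACTATCCT-3′

The strand is given 3'→5', so its complement runs 5'→3' in the same left-to-right order: pair each base A↔T, G↔C.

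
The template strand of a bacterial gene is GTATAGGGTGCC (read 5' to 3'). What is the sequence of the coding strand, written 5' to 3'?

The coding strand is complementary and antiparallel to the template: take the complement (A↔T, G↔C) and reverse.

5'-GGCACCCTATAC-3'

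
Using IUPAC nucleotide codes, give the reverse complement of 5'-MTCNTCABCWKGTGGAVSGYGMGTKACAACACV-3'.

5′-BGTGTTGTMACKCRCSBTCCACMWGVTGANGAK-3′

Standard pairs A↔T, G↔C; ambiguity codes pair Y↔R, M↔K, W↔W, S↔S, B↔V, N↔N. Complement (KAGNAGTVGWMCACCTBSCRCKCAMTGTTGTGB), then reverse for 5'→3'.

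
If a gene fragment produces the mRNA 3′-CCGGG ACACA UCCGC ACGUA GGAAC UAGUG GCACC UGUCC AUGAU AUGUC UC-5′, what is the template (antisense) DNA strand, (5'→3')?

Written 5'→3' the mRNA is CUCUGUAUAGUACCUGUCCACGGUGAUCAAGGAUGCACGCCUACACAGGGCC, so the coding DNA strand is CTCTGTATAGTACCTGTCCACGGTGATCAAGGATGCACGCCTACACAGGGCC. The template is its reverse complement.

5'-GGCCCTGTGTAGGCGTGCATCCTTGATCACCGTGGACAGGTACTATACAGAG-3'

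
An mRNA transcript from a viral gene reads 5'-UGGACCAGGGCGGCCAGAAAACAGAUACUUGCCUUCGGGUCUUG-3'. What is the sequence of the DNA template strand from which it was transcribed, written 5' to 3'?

5'-CAAGACCCGAAGGCAAGTATCTGTTTTCTGGCCGCCCTGGTCCA-3'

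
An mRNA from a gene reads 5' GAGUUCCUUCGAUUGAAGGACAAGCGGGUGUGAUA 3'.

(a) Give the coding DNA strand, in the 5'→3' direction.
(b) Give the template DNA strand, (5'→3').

(a) 5′-GAGTTCCTTCGATTGAAGGACAAGCGGGTGTGATA-3′
(b) 5′-TATCACACCCGCTTGTCCTTCAATCGAAGGAACTC-3′

(a) The coding strand matches the mRNA with U→T.
(b) The template strand is the reverse complement of the coding strand.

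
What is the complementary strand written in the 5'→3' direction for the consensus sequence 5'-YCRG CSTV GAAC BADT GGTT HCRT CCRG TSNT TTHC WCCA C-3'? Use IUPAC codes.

5'-GTGGWGDAAANSACYGGAYGDAACCAHTVGTTCBASGCYGR-3'

Standard pairs A↔T, G↔C; ambiguity codes pair R↔Y, W↔W, S↔S, B↔V, D↔H, N↔N. Complement (RGYCGSABCTTGVTHACCAADGYAGGYCASNAAADGWGGTG), then reverse for 5'→3'.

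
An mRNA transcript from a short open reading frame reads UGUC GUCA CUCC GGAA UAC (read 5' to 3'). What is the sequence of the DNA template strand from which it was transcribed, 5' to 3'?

Replace U with T to get the coding DNA strand: TGTCGTCACTCCGGAATAC. The template strand is its reverse complement (complement ACAGCAGTGAGGCCTTATG, then reverse).

5'-GTATTCCGGAGTGACGACA-3'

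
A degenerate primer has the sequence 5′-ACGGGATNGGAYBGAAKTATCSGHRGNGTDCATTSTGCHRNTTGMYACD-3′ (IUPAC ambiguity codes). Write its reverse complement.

5'-HGTRKCAANYDGCASAATGHACNCYDCSGATAMTTCVRTCCNATCCCGT-3'

Standard pairs A↔T, G↔C; ambiguity codes pair R↔Y, M↔K, S↔S, B↔V, D↔H, N↔N. Complement (TGCCCTANCCTRVCTTMATAGSCDYCNCAHGTAASACGDYNAACKRTGH), then reverse for 5'→3'.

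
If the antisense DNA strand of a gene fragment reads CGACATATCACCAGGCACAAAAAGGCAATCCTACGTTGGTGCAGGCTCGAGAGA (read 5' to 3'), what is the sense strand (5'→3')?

The coding strand is complementary and antiparallel to the template: take the complement (A↔T, G↔C) and reverse.

5'-TCTCTCGAGCCTGCACCAACGTAGGATTGCCTTTTTGTGCCTGGTGATATGTCG-3'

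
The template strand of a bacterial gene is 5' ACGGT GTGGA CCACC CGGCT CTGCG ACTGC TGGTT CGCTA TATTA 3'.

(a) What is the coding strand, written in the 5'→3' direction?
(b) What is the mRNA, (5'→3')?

(a) The coding strand is the reverse complement of the template: complement TGCCACACCTGGTGGGCCGAGACGCTGACGACCAAGCGATATAAT, then reverse.
(b) mRNA has the coding-strand sequence with T→U.

(a) 5'-TAATATAGCGAACCAGCAGTCGCAGAGCCGGGTGGTCCACACCGT-3'
(b) 5'-UAAUAUAGCGAACCAGCAGUCGCAGAGCCGGGUGGUCCACACCGU-3'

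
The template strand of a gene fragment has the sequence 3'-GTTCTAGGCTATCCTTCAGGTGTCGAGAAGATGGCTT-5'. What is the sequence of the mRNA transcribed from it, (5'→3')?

5'-CAAGAUCCGAUAGGAAGUCCACAGCUCUUCUACCGAA-3'

Reading the template 3'→5' as shown, RNA polymerase pairs each base (A→U, T→A, G↔C) to build mRNA 5'→3' directly.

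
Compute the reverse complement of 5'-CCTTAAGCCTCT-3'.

5′-AGAGGCTTAAGG-3′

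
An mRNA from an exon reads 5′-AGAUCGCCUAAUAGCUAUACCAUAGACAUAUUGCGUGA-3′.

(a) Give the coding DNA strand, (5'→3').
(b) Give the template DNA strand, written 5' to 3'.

(a) The coding strand matches the mRNA with U→T.
(b) The template strand is the reverse complement of the coding strand.

(a) 5'-AGATCGCCTAATAGCTATACCATAGACATATTGCGTGA-3'
(b) 5′-TCACGCAATATGTCTATGGTATAGCTATTAGGCGATCT-3′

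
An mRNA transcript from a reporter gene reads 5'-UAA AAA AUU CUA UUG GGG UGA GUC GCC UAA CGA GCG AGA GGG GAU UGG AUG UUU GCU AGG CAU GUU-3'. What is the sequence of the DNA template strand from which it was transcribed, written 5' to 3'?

5′-AACATGCCTAGCAAACATCCAATCCCCTCTCGCTCGTTAGGCGACTCACCCCAATAGAATTTTTTA-3′

Replace U with T to get the coding DNA strand: TAAAAAATTCTATTGGGGTGAGTCGCCTAACGAGCGAGAGGGGATTGGATGTTTGCTAGGCATGTT. The template strand is its reverse complement (complement ATTTTTTAAGATAACCCCACTCAGCGGATTGCTCGCTCTCCCCTAACCTACAAACGATCCGTACAA, then reverse).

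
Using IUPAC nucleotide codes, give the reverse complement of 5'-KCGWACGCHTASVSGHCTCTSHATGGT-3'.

5'-ACCATDSAGAGDCSBSTADGCGTWCGM-3'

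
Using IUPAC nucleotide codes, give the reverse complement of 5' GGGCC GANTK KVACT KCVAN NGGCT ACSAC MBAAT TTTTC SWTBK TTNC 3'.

5'-GNAAMVAWSGAAAAATTVKGTSGTAGCCNNTBGMAGTBMMANTCGGCCC-3'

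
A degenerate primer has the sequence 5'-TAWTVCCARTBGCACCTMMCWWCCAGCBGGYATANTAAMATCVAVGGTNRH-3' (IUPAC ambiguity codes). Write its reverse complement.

5'-DYNACCBTBGATKTTANTATRCCVGCTGGWWGKKAGGTGCVAYTGGBAWTA-3'

Standard pairs A↔T, G↔C; ambiguity codes pair R↔Y, M↔K, W↔W, B↔V, H↔D, N↔N. Complement (ATWABGGTYAVCGTGGAKKGWWGGTCGVCCRTATNATTKTAGBTBCCANYD), then reverse for 5'→3'.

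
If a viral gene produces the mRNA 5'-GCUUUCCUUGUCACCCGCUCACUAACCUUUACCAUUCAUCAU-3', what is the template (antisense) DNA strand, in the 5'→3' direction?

Replace U with T to get the coding DNA strand: GCTTTCCTTGTCACCCGCTCACTAACCTTTACCATTCATCAT. The template strand is its reverse complement (complement CGAAAGGAACAGTGGGCGAGTGATTGGAAATGGTAAGTAGTA, then reverse).

5'-ATGATGAATGGTAAAGGTTAGTGAGCGGGTGACAAGGAAAGC-3'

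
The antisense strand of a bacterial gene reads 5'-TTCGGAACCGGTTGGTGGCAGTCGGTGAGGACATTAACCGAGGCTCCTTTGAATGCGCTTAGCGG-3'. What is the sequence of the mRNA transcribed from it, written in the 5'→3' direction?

RNA polymerase reads the template 3'→5' and synthesizes mRNA 5'→3' by base-pairing (A→U, T→A, G↔C). The complement of the template is AAGCCTTGGCCAACCACCGTCAGCCACTCCTGTAATTGGCTCCGAGGAAACTTACGCGAATCGCC; antiparallel, so 5'→3' the coding strand is CCGCTAAGCGCATTCAAAGGAGCCTCGGTTAATGTCCTCACCGACTGCCACCAACCGGTTCCGAA. Replace T with U for the mRNA.

5′-CCGCUAAGCGCAUUCAAAGGAGCCUCGGUUAAUGUCCUCACCGACUGCCACCAACCGGUUCCGAA-3′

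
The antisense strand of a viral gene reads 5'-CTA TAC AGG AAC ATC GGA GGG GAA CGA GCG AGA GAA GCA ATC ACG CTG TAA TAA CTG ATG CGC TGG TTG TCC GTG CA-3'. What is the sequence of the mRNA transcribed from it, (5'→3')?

5'-UGCACGGACAACCAGCGCAUCAGUUAUUACAGCGUGAUUGCUUCUCUCGCUCGUUCCCCUCCGAUGUUCCUGUAUAG-3'

RNA polymerase reads the template 3'→5' and synthesizes mRNA 5'→3' by base-pairing (A→U, T→A, G↔C). The complement of the template is GATATGTCCTTGTAGCCTCCCCTTGCTCGCTCTCTTCGTTAGTGCGACATTATTGACTACGCGACCAACAGGCACGT; antiparallel, so 5'→3' the coding strand is TGCACGGACAACCAGCGCATCAGTTATTACAGCGTGATTGCTTCTCTCGCTCGTTCCCCTCCGATGTTCCTGTATAG. Replace T with U for the mRNA.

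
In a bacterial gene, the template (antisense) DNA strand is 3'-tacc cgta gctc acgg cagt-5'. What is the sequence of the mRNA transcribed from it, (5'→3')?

Reading the template 3'→5' as shown, RNA polymerase pairs each base (A→U, T→A, G↔C) to build mRNA 5'→3' directly.

5'-AUGGGCAUCGAGUGCCGUCA-3'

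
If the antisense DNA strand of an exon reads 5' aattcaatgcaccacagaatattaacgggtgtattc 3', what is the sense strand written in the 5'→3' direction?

5'-GAATACACCCGTTAATATTCTGTGGTGCATTGAATT-3'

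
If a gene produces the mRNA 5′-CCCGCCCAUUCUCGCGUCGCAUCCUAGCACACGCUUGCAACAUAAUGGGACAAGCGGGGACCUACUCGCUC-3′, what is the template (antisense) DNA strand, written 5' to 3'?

Replace U with T to get the coding DNA strand: CCCGCCCATTCTCGCGTCGCATCCTAGCACACGCTTGCAACATAATGGGACAAGCGGGGACCTACTCGCTC. The template strand is its reverse complement (complement GGGCGGGTAAGAGCGCAGCGTAGGATCGTGTGCGAACGTTGTATTACCCTGTTCGCCCCTGGATGAGCGAG, then reverse).

5'-GAGCGAGTAGGTCCCCGCTTGTCCCATTATGTTGCAAGCGTGTGCTAGGATGCGACGCGAGAATGGGCGGG-3'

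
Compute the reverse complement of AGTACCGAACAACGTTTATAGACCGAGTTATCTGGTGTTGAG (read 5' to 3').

5'-CTCAACACCAGATAACTCGGTCTATAAACGTTGTTCGGTACT-3'

Reading the sequence 3'→5' and pairing each base (A↔T, G↔C) gives the reverse complement directly.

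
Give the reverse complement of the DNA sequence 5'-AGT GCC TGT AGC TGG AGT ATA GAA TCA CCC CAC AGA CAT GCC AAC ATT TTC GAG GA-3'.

5'-TCCTCGAAAATGTTGGCATGTCTGTGGGGTGATTCTATACTCCAGCTACAGGCACT-3'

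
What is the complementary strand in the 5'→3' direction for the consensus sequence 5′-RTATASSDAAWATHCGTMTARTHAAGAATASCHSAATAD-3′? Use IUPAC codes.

Standard pairs A↔T, G↔C; ambiguity codes pair R↔Y, M↔K, W↔W, S↔S, D↔H. Complement (YATATSSHTTWTADGCAKATYADTTCTTATSGDSTTATH), then reverse for 5'→3'.

5′-HTATTSDGSTATTCTTDAYTAKACGDATWTTHSSTATAY-3′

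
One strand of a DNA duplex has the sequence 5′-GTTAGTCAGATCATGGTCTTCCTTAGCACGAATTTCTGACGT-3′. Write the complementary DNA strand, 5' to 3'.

5'-ACGTCAGAAATTCGTGCTAAGGAAGACCATGATCTGACTAAC-3'

The complement of GTTAGTCAGATCATGGTCTTCCTTAGCACGAATTTCTGACGT is CAATCAGTCTAGTACCAGAAGGAATCGTGCTTAAAGACTGCA (A↔T, G↔C). DNA strands are antiparallel, so the complementary strand runs 3'→5'; reversing gives the 5'→3' form.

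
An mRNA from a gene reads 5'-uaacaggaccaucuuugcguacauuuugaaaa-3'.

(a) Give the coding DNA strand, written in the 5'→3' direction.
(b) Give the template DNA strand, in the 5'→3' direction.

(a) The coding strand matches the mRNA with U→T.
(b) The template strand is the reverse complement of the coding strand.

(a) 5'-TAACAGGACCATCTTTGCGTACATTTTGAAAA-3'
(b) 5'-TTTTCAAAATGTACGCAAAGATGGTCCTGTTA-3'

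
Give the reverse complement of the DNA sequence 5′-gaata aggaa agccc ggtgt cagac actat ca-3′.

5′-TGATAGTGTCTGACACCGGGCTTTCCTTATTC-3′

Reading the sequence 3'→5' and pairing each base (A↔T, G↔C) gives the reverse complement directly.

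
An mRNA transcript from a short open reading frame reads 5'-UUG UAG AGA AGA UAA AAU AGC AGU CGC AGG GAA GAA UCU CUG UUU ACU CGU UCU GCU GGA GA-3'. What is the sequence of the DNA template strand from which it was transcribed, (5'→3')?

Replace U with T to get the coding DNA strand: TTGTAGAGAAGATAAAATAGCAGTCGCAGGGAAGAATCTCTGTTTACTCGTTCTGCTGGAGA. The template strand is its reverse complement (complement AACATCTCTTCTATTTTATCGTCAGCGTCCCTTCTTAGAGACAAATGAGCAAGACGACCTCT, then reverse).

5′-TCTCCAGCAGAACGAGTAAACAGAGATTCTTCCCTGCGACTGCTATTTTATCTTCTCTACAA-3′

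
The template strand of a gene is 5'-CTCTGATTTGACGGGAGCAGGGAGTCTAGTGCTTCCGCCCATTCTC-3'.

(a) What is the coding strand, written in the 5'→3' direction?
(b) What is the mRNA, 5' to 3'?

(a) The coding strand is the reverse complement of the template: complement GAGACTAAACTGCCCTCGTCCCTCAGATCACGAAGGCGGGTAAGAG, then reverse.
(b) mRNA has the coding-strand sequence with T→U.

(a) 5'-GAGAATGGGCGGAAGCACTAGACTCCCTGCTCCCGTCAAATCAGAG-3'
(b) 5'-GAGAAUGGGCGGAAGCACUAGACUCCCUGCUCCCGUCAAAUCAGAG-3'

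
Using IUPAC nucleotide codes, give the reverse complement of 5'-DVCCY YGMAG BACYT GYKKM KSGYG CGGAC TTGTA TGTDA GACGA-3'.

5'-TCGTCTHACATACAAGTCCGCRCSMKMMRCARGTVCTKCRRGGBH-3'

Standard pairs A↔T, G↔C; ambiguity codes pair Y↔R, M↔K, S↔S, B↔V, D↔H. Complement (HBGGRRCKTCVTGRACRMMKMSCRCGCCTGAACATACAHTCTGCT), then reverse for 5'→3'.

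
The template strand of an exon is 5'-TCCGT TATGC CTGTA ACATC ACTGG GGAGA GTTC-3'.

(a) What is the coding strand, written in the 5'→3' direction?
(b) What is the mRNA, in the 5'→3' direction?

(a) The coding strand is the reverse complement of the template: complement AGGCAATACGGACATTGTAGTGACCCCTCTCAAG, then reverse.
(b) mRNA has the coding-strand sequence with T→U.

(a) 5'-GAACTCTCCCCAGTGATGTTACAGGCATAACGGA-3'
(b) 5'-GAACUCUCCCCAGUGAUGUUACAGGCAUAACGGA-3'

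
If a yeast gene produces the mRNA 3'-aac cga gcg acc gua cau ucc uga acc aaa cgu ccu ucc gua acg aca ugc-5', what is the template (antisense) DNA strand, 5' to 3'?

5'-TTGGCTCGCTGGCATGTAAGGACTTGGTTTGCAGGAAGGCATTGCTGTACG-3'

Written 5'→3' the mRNA is CGUACAGCAAUGCCUUCCUGCAAACCAAGUCCUUACAUGCCAGCGAGCCAA, so the coding DNA strand is CGTACAGCAATGCCTTCCTGCAAACCAAGTCCTTACATGCCAGCGAGCCAA. The template is its reverse complement.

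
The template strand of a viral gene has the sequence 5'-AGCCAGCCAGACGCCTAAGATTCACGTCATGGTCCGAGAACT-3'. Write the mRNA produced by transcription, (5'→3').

5'-AGUUCUCGGACCAUGACGUGAAUCUUAGGCGUCUGGCUGGCU-3'

The mRNA has the sequence of the coding strand (reverse complement of the template) with T→U. Reverse complement of AGCCAGCCAGACGCCTAAGATTCACGTCATGGTCCGAGAACT is AGTTCTCGGACCATGACGTGAATCTTAGGCGTCTGGCTGGCT; then T→U.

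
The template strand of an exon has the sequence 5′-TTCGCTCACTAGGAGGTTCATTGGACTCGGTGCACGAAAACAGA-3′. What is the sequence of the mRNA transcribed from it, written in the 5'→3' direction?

The mRNA has the sequence of the coding strand (reverse complement of the template) with T→U. Reverse complement of TTCGCTCACTAGGAGGTTCATTGGACTCGGTGCACGAAAACAGA is TCTGTTTTCGTGCACCGAGTCCAATGAACCTCCTAGTGAGCGAA; then T→U.

5'-UCUGUUUUCGUGCACCGAGUCCAAUGAACCUCCUAGUGAGCGAA-3'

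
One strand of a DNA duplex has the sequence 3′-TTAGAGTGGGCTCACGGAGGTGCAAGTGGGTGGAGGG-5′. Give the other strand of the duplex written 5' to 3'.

5'-AATCTCACCCGAGTGCCTCCACGTTCACCCACCTCCC-3'

The strand is given 3'→5', so its complement runs 5'→3' in the same left-to-right order: pair each base A↔T, G↔C.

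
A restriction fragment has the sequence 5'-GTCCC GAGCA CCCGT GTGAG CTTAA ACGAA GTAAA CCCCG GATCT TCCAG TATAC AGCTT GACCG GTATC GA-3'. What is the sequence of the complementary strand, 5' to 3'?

5'-TCGATACCGGTCAAGCTGTATACTGGAAGATCCGGGGTTTACTTCGTTTAAGCTCACACGGGTGCTCGGGAC-3'

The complement of GTCCCGAGCACCCGTGTGAGCTTAAACGAAGTAAACCCCGGATCTTCCAGTATACAGCTTGACCGGTATCGA is CAGGGCTCGTGGGCACACTCGAATTTGCTTCATTTGGGGCCTAGAAGGTCATATGTCGAACTGGCCATAGCT (A↔T, G↔C). DNA strands are antiparallel, so the complementary strand runs 3'→5'; reversing gives the 5'→3' form.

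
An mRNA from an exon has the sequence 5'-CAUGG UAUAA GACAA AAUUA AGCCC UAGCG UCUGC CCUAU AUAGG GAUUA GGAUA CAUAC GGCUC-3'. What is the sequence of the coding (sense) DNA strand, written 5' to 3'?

5'-CATGGTATAAGACAAAATTAAGCCCTAGCGTCTGCCCTATATAGGGATTAGGATACATACGGCTC-3'

The coding DNA strand has the same 5'→3' sequence as the mRNA with U replaced by T.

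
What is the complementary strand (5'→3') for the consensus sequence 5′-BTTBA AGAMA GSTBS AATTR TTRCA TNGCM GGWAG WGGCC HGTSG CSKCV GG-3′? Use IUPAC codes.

5'-CCBGMSGCSACDGGCCWCTWCCKGCNATGYAAYAATTSVASCTKTCTTVAAV-3'

Standard pairs A↔T, G↔C; ambiguity codes pair R↔Y, M↔K, W↔W, S↔S, B↔V, H↔D, N↔N. Complement (VAAVTTCTKTCSAVSTTAAYAAYGTANCGKCCWTCWCCGGDCASCGSMGBCC), then reverse for 5'→3'.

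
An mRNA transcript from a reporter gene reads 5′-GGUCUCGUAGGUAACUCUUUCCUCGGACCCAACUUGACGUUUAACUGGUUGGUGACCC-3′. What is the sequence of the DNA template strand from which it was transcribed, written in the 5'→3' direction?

Replace U with T to get the coding DNA strand: GGTCTCGTAGGTAACTCTTTCCTCGGACCCAACTTGACGTTTAACTGGTTGGTGACCC. The template strand is its reverse complement (complement CCAGAGCATCCATTGAGAAAGGAGCCTGGGTTGAACTGCAAATTGACCAACCACTGGG, then reverse).

5'-GGGTCACCAACCAGTTAAACGTCAAGTTGGGTCCGAGGAAAGAGTTACCTACGAGACC-3'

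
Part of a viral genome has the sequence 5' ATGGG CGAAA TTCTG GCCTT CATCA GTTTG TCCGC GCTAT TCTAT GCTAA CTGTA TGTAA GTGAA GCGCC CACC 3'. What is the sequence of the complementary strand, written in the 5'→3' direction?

5'-GGTGGGCGCTTCACTTACATACAGTTAGCATAGAATAGCGCGGACAAACTGATGAAGGCCAGAATTTCGCCCAT-3'

Pairing A↔T and G↔C gives TACCCGCTTTAAGACCGGAAGTAGTCAAACAGGCGCGATAAGATACGATTGACATACATTCACTTCGCGGGTGG, running 3'→5'. Reverse for the 5'→3' convention.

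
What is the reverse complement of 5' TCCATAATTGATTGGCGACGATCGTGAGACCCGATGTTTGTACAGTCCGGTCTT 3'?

Complement each base (A↔T, G↔C): AGGTATTAACTAACCGCTGCTAGCACTCTGGGCTACAAACATGTCAGGCCAGAA. Then reverse.

5'-AAGACCGGACTGTACAAACATCGGGTCTCACGATCGTCGCCAATCAATTATGGA-3'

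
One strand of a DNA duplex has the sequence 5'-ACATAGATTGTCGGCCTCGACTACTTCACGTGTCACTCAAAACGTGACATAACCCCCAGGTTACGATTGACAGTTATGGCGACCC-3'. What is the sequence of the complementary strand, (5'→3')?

Pairing A↔T and G↔C gives TGTATCTAACAGCCGGAGCTGATGAAGTGCACAGTGAGTTTTGCACTGTATTGGGGGTCCAATGCTAACTGTCAATACCGCTGGG, running 3'→5'. Reverse for the 5'→3' convention.

5'-GGGTCGCCATAACTGTCAATCGTAACCTGGGGGTTATGTCACGTTTTGAGTGACACGTGAAGTAGTCGAGGCCGACAATCTATGT-3'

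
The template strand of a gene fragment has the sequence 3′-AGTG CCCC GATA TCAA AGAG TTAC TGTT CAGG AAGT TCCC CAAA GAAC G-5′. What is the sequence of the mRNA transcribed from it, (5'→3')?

5'-UCACGGGGCUAUAGUUUCUCAAUGACAAGUCCUUCAAGGGGUUUCUUGC-3'

Reading the template 3'→5' as shown, RNA polymerase pairs each base (A→U, T→A, G↔C) to build mRNA 5'→3' directly.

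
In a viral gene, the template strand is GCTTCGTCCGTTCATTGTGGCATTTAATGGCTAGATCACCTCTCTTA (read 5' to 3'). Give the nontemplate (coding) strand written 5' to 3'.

5′-TAAGAGAGGTGATCTAGCCATTAAATGCCACAATGAACGGACGAAGC-3′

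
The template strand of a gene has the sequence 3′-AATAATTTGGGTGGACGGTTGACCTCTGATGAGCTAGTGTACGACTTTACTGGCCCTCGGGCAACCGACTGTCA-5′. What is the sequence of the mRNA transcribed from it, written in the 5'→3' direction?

5′-UUAUUAAACCCACCUGCCAACUGGAGACUACUCGAUCACAUGCUGAAAUGACCGGGAGCCCGUUGGCUGACAGU-3′

Reading the template 3'→5' as shown, RNA polymerase pairs each base (A→U, T→A, G↔C) to build mRNA 5'→3' directly.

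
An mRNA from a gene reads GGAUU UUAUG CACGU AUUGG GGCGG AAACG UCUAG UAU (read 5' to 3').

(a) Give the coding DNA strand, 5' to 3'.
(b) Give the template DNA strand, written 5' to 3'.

(a) 5'-GGATTTTATGCACGTATTGGGGCGGAAACGTCTAGTAT-3'
(b) 5'-ATACTAGACGTTTCCGCCCCAATACGTGCATAAAATCC-3'

(a) The coding strand matches the mRNA with U→T.
(b) The template strand is the reverse complement of the coding strand.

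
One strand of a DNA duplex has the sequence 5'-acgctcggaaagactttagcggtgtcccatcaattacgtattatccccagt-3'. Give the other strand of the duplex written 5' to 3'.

5'-ACTGGGGATAATACGTAATTGATGGGACACCGCTAAAGTCTTTCCGAGCGT-3'

Pairing A↔T and G↔C gives TGCGAGCCTTTCTGAAATCGCCACAGGGTAGTTAATGCATAATAGGGGTCA, running 3'→5'. Reverse for the 5'→3' convention.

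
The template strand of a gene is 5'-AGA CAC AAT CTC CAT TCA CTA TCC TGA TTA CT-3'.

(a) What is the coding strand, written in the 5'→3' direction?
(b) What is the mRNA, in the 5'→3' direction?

(a) The coding strand is the reverse complement of the template: complement TCTGTGTTAGAGGTAAGTGATAGGACTAATGA, then reverse.
(b) mRNA has the coding-strand sequence with T→U.

(a) 5'-AGTAATCAGGATAGTGAATGGAGATTGTGTCT-3'
(b) 5'-AGUAAUCAGGAUAGUGAAUGGAGAUUGUGUCU-3'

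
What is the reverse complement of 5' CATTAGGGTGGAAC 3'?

Reading the sequence 3'→5' and pairing each base (A↔T, G↔C) gives the reverse complement directly.

5′-GTTCCACCCTAATG-3′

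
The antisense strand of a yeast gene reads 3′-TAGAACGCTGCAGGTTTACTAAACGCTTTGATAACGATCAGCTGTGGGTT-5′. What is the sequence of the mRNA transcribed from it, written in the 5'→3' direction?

5'-AUCUUGCGACGUCCAAAUGAUUUGCGAAACUAUUGCUAGUCGACACCCAA-3'

Reading the template 3'→5' as shown, RNA polymerase pairs each base (A→U, T→A, G↔C) to build mRNA 5'→3' directly.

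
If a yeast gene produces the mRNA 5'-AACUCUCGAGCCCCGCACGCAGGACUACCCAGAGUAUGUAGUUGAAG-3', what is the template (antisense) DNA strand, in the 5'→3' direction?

Replace U with T to get the coding DNA strand: AACTCTCGAGCCCCGCACGCAGGACTACCCAGAGTATGTAGTTGAAG. The template strand is its reverse complement (complement TTGAGAGCTCGGGGCGTGCGTCCTGATGGGTCTCATACATCAACTTC, then reverse).

5'-CTTCAACTACATACTCTGGGTAGTCCTGCGTGCGGGGCTCGAGAGTT-3'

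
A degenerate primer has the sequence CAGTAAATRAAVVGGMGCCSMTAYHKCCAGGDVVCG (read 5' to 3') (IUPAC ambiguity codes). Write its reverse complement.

5'-CGBBHCCTGGMDRTAKSGGCKCCBBTTYATTTACTG-3'

Standard pairs A↔T, G↔C; ambiguity codes pair R↔Y, M↔K, S↔S, D↔H, V↔B. Complement (GTCATTTAYTTBBCCKCGGSKATRDMGGTCCHBBGC), then reverse for 5'→3'.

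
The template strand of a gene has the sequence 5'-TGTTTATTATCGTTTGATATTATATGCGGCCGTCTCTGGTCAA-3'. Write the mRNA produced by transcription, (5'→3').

The mRNA has the sequence of the coding strand (reverse complement of the template) with T→U. Reverse complement of TGTTTATTATCGTTTGATATTATATGCGGCCGTCTCTGGTCAA is TTGACCAGAGACGGCCGCATATAATATCAAACGATAATAAACA; then T→U.

5'-UUGACCAGAGACGGCCGCAUAUAAUAUCAAACGAUAAUAAACA-3'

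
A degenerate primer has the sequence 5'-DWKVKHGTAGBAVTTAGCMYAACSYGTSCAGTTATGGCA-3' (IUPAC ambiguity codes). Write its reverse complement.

5'-TGCCATAACTGSACRSGTTRKGCTAABTVCTACDMBMWH-3'

Standard pairs A↔T, G↔C; ambiguity codes pair Y↔R, M↔K, W↔W, S↔S, B↔V, D↔H. Complement (HWMBMDCATCVTBAATCGKRTTGSRCASGTCAATACCGT), then reverse for 5'→3'.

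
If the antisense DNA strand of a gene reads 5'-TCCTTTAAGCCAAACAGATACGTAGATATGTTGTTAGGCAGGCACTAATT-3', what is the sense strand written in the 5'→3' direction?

5'-AATTAGTGCCTGCCTAACAACATATCTACGTATCTGTTTGGCTTAAAGGA-3'

The coding strand is complementary and antiparallel to the template: take the complement (A↔T, G↔C) and reverse.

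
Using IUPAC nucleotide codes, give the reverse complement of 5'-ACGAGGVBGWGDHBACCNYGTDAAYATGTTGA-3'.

Standard pairs A↔T, G↔C; ambiguity codes pair Y↔R, W↔W, B↔V, D↔H, N↔N. Complement (TGCTCCBVCWCHDVTGGNRCAHTTRTACAACT), then reverse for 5'→3'.

5'-TCAACATRTTHACRNGGTVDHCWCVBCCTCGT-3'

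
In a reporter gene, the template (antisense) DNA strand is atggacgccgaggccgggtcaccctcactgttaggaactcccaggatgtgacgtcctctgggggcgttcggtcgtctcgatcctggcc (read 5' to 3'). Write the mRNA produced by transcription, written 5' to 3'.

5′-GGCCAGGAUCGAGACGACCGAACGCCCCCAGAGGACGUCACAUCCUGGGAGUUCCUAACAGUGAGGGUGACCCGGCCUCGGCGUCCAU-3′

RNA polymerase reads the template 3'→5' and synthesizes mRNA 5'→3' by base-pairing (A→U, T→A, G↔C). The complement of the template is TACCTGCGGCTCCGGCCCAGTGGGAGTGACAATCCTTGAGGGTCCTACACTGCAGGAGACCCCCGCAAGCCAGCAGAGCTAGGACCGG; antiparallel, so 5'→3' the coding strand is GGCCAGGATCGAGACGACCGAACGCCCCCAGAGGACGTCACATCCTGGGAGTTCCTAACAGTGAGGGTGACCCGGCCTCGGCGTCCAT. Replace T with U for the mRNA.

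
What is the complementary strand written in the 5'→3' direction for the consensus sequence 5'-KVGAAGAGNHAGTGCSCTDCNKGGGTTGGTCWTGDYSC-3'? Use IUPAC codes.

Standard pairs A↔T, G↔C; ambiguity codes pair Y↔R, K↔M, W↔W, S↔S, D↔H, V↔B, N↔N. Complement (MBCTTCTCNDTCACGSGAHGNMCCCAACCAGWACHRSG), then reverse for 5'→3'.

5′-GSRHCAWGACCAACCCMNGHAGSGCACTDNCTCTTCBM-3′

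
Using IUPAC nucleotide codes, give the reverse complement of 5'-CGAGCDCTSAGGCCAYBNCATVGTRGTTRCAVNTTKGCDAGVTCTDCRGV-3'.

Standard pairs A↔T, G↔C; ambiguity codes pair R↔Y, K↔M, S↔S, B↔V, D↔H, N↔N. Complement (GCTCGHGASTCCGGTRVNGTABCAYCAAYGTBNAAMCGHTCBAGAHGYCB), then reverse for 5'→3'.

5'-BCYGHAGABCTHGCMAANBTGYAACYACBATGNVRTGGCCTSAGHGCTCG-3'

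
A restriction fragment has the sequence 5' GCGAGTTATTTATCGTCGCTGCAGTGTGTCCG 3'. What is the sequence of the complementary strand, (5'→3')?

5'-CGGACACACTGCAGCGACGATAAATAACTCGC-3'

Pairing A↔T and G↔C gives CGCTCAATAAATAGCAGCGACGTCACACAGGC, running 3'→5'. Reverse for the 5'→3' convention.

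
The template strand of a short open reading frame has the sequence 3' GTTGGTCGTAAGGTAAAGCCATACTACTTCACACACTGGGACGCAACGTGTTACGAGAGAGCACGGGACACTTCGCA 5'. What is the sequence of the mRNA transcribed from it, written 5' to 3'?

5'-CAACCAGCAUUCCAUUUCGGUAUGAUGAAGUGUGUGACCCUGCGUUGCACAAUGCUCUCUCGUGCCCUGUGAAGCGU-3'

Reading the template 3'→5' as shown, RNA polymerase pairs each base (A→U, T→A, G↔C) to build mRNA 5'→3' directly.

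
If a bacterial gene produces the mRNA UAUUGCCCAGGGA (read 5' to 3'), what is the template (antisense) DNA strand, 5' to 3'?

5'-TCCCTGGGCAATA-3'

Replace U with T to get the coding DNA strand: TATTGCCCAGGGA. The template strand is its reverse complement (complement ATAACGGGTCCCT, then reverse).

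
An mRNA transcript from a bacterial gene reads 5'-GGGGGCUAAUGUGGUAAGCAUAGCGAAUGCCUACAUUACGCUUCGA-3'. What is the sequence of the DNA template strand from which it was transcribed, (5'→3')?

Replace U with T to get the coding DNA strand: GGGGGCTAATGTGGTAAGCATAGCGAATGCCTACATTACGCTTCGA. The template strand is its reverse complement (complement CCCCCGATTACACCATTCGTATCGCTTACGGATGTAATGCGAAGCT, then reverse).

5'-TCGAAGCGTAATGTAGGCATTCGCTATGCTTACCACATTAGCCCCC-3'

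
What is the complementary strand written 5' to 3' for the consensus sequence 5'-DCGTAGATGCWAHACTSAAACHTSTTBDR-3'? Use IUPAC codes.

Standard pairs A↔T, G↔C; ambiguity codes pair R↔Y, W↔W, S↔S, B↔V, D↔H. Complement (HGCATCTACGWTDTGASTTTGDASAAVHY), then reverse for 5'→3'.

5′-YHVAASADGTTTSAGTDTWGCATCTACGH-3′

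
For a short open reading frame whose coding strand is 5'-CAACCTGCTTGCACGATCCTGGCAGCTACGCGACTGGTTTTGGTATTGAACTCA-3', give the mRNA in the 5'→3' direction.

5'-CAACCUGCUUGCACGAUCCUGGCAGCUACGCGACUGGUUUUGGUAUUGAACUCA-3'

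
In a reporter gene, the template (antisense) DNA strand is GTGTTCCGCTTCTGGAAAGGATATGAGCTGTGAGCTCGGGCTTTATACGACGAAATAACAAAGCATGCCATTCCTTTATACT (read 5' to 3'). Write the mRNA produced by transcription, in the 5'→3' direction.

5'-AGUAUAAAGGAAUGGCAUGCUUUGUUAUUUCGUCGUAUAAAGCCCGAGCUCACAGCUCAUAUCCUUUCCAGAAGCGGAACAC-3'

The mRNA has the sequence of the coding strand (reverse complement of the template) with T→U. Reverse complement of GTGTTCCGCTTCTGGAAAGGATATGAGCTGTGAGCTCGGGCTTTATACGACGAAATAACAAAGCATGCCATTCCTTTATACT is AGTATAAAGGAATGGCATGCTTTGTTATTTCGTCGTATAAAGCCCGAGCTCACAGCTCATATCCTTTCCAGAAGCGGAACAC; then T→U.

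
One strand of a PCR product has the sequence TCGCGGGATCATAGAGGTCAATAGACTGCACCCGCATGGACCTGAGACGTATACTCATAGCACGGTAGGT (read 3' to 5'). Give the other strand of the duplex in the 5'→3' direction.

5'-AGCGCCCTAGTATCTCCAGTTATCTGACGTGGGCGTACCTGGACTCTGCATATGAGTATCGTGCCATCCA-3'

The strand is given 3'→5', so its complement runs 5'→3' in the same left-to-right order: pair each base A↔T, G↔C.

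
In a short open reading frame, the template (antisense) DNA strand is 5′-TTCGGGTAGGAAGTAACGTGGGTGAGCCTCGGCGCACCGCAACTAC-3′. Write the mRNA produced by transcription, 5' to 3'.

The mRNA has the sequence of the coding strand (reverse complement of the template) with T→U. Reverse complement of TTCGGGTAGGAAGTAACGTGGGTGAGCCTCGGCGCACCGCAACTAC is GTAGTTGCGGTGCGCCGAGGCTCACCCACGTTACTTCCTACCCGAA; then T→U.

5'-GUAGUUGCGGUGCGCCGAGGCUCACCCACGUUACUUCCUACCCGAA-3'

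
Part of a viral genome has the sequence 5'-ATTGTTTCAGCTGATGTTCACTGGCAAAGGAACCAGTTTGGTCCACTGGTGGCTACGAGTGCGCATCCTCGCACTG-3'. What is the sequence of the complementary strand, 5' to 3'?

The complement of ATTGTTTCAGCTGATGTTCACTGGCAAAGGAACCAGTTTGGTCCACTGGTGGCTACGAGTGCGCATCCTCGCACTG is TAACAAAGTCGACTACAAGTGACCGTTTCCTTGGTCAAACCAGGTGACCACCGATGCTCACGCGTAGGAGCGTGAC (A↔T, G↔C). DNA strands are antiparallel, so the complementary strand runs 3'→5'; reversing gives the 5'→3' form.

5'-CAGTGCGAGGATGCGCACTCGTAGCCACCAGTGGACCAAACTGGTTCCTTTGCCAGTGAACATCAGCTGAAACAAT-3'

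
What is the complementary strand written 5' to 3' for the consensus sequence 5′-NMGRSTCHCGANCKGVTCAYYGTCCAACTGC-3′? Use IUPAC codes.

Standard pairs A↔T, G↔C; ambiguity codes pair R↔Y, M↔K, S↔S, H↔D, V↔B, N↔N. Complement (NKCYSAGDGCTNGMCBAGTRRCAGGTTGACG), then reverse for 5'→3'.

5'-GCAGTTGGACRRTGABCMGNTCGDGASYCKN-3'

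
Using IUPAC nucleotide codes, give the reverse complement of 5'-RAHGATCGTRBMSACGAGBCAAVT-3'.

Standard pairs A↔T, G↔C; ambiguity codes pair R↔Y, M↔K, S↔S, B↔V, H↔D. Complement (YTDCTAGCAYVKSTGCTCVGTTBA), then reverse for 5'→3'.

5'-ABTTGVCTCGTSKVYACGATCDTY-3'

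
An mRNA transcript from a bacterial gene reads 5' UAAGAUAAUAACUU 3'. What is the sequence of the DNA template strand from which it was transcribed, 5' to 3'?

Replace U with T to get the coding DNA strand: TAAGATAATAACTT. The template strand is its reverse complement (complement ATTCTATTATTGAA, then reverse).

5'-AAGTTATTATCTTA-3'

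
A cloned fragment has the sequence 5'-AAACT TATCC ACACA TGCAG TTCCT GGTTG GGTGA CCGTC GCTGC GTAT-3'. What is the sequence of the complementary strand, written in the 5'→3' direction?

The complement of AAACTTATCCACACATGCAGTTCCTGGTTGGGTGACCGTCGCTGCGTAT is TTTGAATAGGTGTGTACGTCAAGGACCAACCCACTGGCAGCGACGCATA (A↔T, G↔C). DNA strands are antiparallel, so the complementary strand runs 3'→5'; reversing gives the 5'→3' form.

5'-ATACGCAGCGACGGTCACCCAACCAGGAACTGCATGTGTGGATAAGTTT-3'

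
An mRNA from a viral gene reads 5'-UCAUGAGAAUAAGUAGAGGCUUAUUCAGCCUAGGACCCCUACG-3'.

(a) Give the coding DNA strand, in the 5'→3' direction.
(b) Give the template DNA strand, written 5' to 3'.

(a) 5'-TCATGAGAATAAGTAGAGGCTTATTCAGCCTAGGACCCCTACG-3'
(b) 5'-CGTAGGGGTCCTAGGCTGAATAAGCCTCTACTTATTCTCATGA-3'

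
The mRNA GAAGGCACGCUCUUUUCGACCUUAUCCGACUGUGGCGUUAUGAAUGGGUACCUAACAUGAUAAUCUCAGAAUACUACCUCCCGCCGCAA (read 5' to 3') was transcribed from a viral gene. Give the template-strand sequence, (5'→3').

Replace U with T to get the coding DNA strand: GAAGGCACGCTCTTTTCGACCTTATCCGACTGTGGCGTTATGAATGGGTACCTAACATGATAATCTCAGAATACTACCTCCCGCCGCAA. The template strand is its reverse complement (complement CTTCCGTGCGAGAAAAGCTGGAATAGGCTGACACCGCAATACTTACCCATGGATTGTACTATTAGAGTCTTATGATGGAGGGCGGCGTT, then reverse).

5'-TTGCGGCGGGAGGTAGTATTCTGAGATTATCATGTTAGGTACCCATTCATAACGCCACAGTCGGATAAGGTCGAAAAGAGCGTGCCTTC-3'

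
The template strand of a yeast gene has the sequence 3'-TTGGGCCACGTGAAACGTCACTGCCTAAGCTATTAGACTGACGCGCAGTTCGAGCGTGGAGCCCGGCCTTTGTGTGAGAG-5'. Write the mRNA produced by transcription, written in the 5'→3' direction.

Reading the template 3'→5' as shown, RNA polymerase pairs each base (A→U, T→A, G↔C) to build mRNA 5'→3' directly.

5'-AACCCGGUGCACUUUGCAGUGACGGAUUCGAUAAUCUGACUGCGCGUCAAGCUCGCACCUCGGGCCGGAAACACACUCUC-3'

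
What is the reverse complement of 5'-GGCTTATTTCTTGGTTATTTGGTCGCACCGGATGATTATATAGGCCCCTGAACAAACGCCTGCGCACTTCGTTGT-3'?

Complement each base (A↔T, G↔C): CCGAATAAAGAACCAATAAACCAGCGTGGCCTACTAATATATCCGGGGACTTGTTTGCGGACGCGTGAAGCAACA. Then reverse.

5'-ACAACGAAGTGCGCAGGCGTTTGTTCAGGGGCCTATATAATCATCCGGTGCGACCAAATAACCAAGAAATAAGCC-3'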